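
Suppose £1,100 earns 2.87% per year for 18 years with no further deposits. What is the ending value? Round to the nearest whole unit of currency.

1,100 × (1+0.0287)^18 = 1,100 × 1.664169 = 1,830.5854

£1,831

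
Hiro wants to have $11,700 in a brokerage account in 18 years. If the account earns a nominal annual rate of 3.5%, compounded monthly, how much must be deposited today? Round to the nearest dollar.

$6,237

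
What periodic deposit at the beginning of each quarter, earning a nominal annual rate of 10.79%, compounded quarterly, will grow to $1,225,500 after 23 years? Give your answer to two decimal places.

Periodic rate i = 0.1079/4 = 0.026975; n = 23 × 4 = 92 periods.
FV-annuity factor × (1+i) = 402.591652; PMT = 1.2255e+06 / 402.591652 = 3,044.0274

$3,044.03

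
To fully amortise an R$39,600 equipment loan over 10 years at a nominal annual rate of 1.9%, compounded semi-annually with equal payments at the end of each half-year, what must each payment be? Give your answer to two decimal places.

R$2,183.42

i = 0.019/2 = 0.0095 per half-year; n = 10·2 = 20.
Annuity-PV factor = 18.136726; PMT = 39600 / 18.136726 = 2,183.4150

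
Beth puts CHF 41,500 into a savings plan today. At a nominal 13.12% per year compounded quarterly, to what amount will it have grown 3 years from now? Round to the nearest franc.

i = 0.1312/4 = 0.0328 per quarter; n = 3·4 = 12.
FV = PV·(1+i)^n = 41,500 × 1.472973 = 61,128.3746

CHF 61,128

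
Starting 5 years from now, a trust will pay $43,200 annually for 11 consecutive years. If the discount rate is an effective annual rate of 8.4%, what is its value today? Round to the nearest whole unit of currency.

$219,088

PV at t=4 (ordinary 11-year annuity): 43200 × a(11|0.084) = 43200 × 7.002476 = 302,506.9760
Discount back 4 years: 302,506.9760 × (1+0.084)^(−4) = 302,506.9760 × 0.724241 = 219,087.8359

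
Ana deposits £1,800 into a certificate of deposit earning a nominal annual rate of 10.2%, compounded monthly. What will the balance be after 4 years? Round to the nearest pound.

Periodic rate i = 0.102/12 = 0.0085; n = 4 × 12 = 48 periods.
1,800 × (1+0.0085)^48 = 1,800 × 1.501216 = 2,702.1897

£2,702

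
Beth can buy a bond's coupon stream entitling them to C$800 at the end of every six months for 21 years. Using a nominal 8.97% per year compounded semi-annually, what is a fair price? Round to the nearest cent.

C$15,011.95

With 2 periods per year: i = 0.04485, n = 42.
PV = 800 × [1 − (1+0.04485)^(−42)] / 0.04485 = 800 × 18.764942 = 15,011.9535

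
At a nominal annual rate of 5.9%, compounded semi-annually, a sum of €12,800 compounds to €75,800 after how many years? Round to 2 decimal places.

30.59 years

Periodic rate i = 0.059/2 = 0.0295.
n = ln(75800/12800) / ln(1+0.0295) = ln(5.92188) / 0.029073 = 61.1783 half-years
= 61.1783/2 years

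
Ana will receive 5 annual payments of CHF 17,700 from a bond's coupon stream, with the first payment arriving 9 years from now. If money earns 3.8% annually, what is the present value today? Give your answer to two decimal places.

CHF 58,799.86

Value one period before first payment (t=8): 17700 × [1 − (1+0.038)^(−5)] / 0.038 = 17700 × 4.476946 = 79,241.9440
Discount back 8 years: 79,241.9440 × (1+0.038)^(−8) = 79,241.9440 × 0.742030 = 58,799.8601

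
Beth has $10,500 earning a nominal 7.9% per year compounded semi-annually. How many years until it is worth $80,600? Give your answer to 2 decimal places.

26.31 years

Periodic rate i = 0.079/2 = 0.0395.
n = ln(80600/10500) / ln(1+0.0395) = ln(7.67619) / 0.038740 = 52.6105 half-years
= 52.6105/2 years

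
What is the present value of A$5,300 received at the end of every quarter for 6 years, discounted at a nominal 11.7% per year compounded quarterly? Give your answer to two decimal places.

Periodic rate i = 0.117/4 = 0.02925; n = 6 × 4 = 24 periods.
PV = 5300 × [1 − (1+0.02925)^(−24)] / 0.02925 = 5300 × 17.073184 = 90,487.8728

A$90,487.87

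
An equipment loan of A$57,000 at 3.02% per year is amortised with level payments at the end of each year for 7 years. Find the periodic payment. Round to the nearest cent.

Annuity-PV factor = 6.225590; PMT = 57000 / 6.225590 = 9,155.7594

A$9,155.76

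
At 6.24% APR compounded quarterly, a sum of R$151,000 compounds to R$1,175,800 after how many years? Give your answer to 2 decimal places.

Periodic rate i = 0.0624/4 = 0.0156.
(1+i)^n = 1.1758e+06/151000 = 7.78675, so n = ln 7.78675 / ln 1.0156 = 132.5892 quarters
= 132.5892/4 years

33.15 years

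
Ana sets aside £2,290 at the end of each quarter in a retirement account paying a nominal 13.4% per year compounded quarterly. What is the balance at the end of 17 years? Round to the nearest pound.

£574,187

With 4 periods per year: i = 0.0335, n = 68.
FV = PMT · [(1+i)^n − 1] / i = 2290 · 250.736482 = 574,186.5430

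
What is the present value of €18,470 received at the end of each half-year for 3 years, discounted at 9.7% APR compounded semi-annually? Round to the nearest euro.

With 2 periods per year: i = 0.0485, n = 6.
PV = PMT · [1 − (1+i)^(−n)] / i = 18470 · 5.100131 = 94,199.4253

€94,199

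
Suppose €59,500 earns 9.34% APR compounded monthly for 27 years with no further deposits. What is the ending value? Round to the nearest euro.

€733,636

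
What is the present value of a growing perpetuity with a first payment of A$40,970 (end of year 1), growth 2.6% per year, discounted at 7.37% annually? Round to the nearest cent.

PV = PMT / (i − g) = 40970 / (0.0737 − 0.026) = 40970 / 0.047700 = 858,909.8532

A$858,909.85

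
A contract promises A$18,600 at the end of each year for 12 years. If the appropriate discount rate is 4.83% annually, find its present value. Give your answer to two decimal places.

A$166,448.55

Annuity factor a(12|0.0483) = 8.948847; PV = 18600 × 8.948847 = 166,448.5535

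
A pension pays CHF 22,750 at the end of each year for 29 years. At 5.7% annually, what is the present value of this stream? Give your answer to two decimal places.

Annuity factor a(29|0.057) = 14.028656; PV = 22750 × 14.028656 = 319,151.9199

CHF 319,151.92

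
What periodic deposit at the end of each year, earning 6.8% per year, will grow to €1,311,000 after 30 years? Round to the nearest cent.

PMT = 1.311e+06 / ( [(1+0.068)^30 − 1] / 0.068 ) = 1.311e+06 / 91.128960 = 14,386.2061

€14,386.21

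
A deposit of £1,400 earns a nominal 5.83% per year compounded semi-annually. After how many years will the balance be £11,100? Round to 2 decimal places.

36.03 years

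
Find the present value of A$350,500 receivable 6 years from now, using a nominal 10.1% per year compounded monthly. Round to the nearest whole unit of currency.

A$191,693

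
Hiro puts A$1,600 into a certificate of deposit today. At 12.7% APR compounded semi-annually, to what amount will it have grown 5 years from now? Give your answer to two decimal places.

With 2 periods per year: i = 0.0635, n = 10.
1,600 × (1+0.0635)^10 = 1,600 × 1.850866 = 2,961.3854

A$2,961.39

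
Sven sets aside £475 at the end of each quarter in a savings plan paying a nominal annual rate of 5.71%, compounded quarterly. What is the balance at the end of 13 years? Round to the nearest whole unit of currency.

With 4 periods per year: i = 0.014275, n = 52.
FV = PMT · [(1+i)^n − 1] / i = 475 · 76.340820 = 36,261.8897

£36,262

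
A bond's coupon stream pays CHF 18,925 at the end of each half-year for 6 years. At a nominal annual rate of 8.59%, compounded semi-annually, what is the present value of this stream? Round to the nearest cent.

Periodic rate i = 0.0859/2 = 0.04295; n = 6 × 2 = 12 periods.
PV = 18925 × [1 − (1+0.04295)^(−12)] / 0.04295 = 18925 × 9.226459 = 174,610.7392

CHF 174,610.74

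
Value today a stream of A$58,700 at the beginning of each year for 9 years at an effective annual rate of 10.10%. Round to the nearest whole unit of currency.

A$370,723

Annuity factor a(9|0.101) × (1+i) = 6.315560; PV = 58700 × 6.315560 = 370,723.3738
Payments are at the start of each period, so multiply by (1+i).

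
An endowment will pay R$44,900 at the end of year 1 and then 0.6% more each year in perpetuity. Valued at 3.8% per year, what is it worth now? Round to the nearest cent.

PV = D₁/(r − g) = 44900/(0.038 − 0.006) = 1,403,125.0000

R$1,403,125.00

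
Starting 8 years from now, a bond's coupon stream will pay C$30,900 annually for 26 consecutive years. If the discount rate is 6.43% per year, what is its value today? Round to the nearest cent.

PV at t=7 (ordinary 26-year annuity): 30900 × a(26|0.0643) = 30900 × 12.475128 = 385,481.4699
PV₀ = 385,481.4699 / (1+0.0643)^7 = 385,481.4699 / 1.546851 = 249,204.0358

C$249,204.04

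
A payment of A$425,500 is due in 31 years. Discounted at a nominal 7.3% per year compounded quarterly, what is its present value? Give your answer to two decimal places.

A$45,180.56

With 4 periods per year: i = 0.01825, n = 124.
PV = FV·(1+i)^(−n) = 425,500 × 0.106182 = 45,180.5630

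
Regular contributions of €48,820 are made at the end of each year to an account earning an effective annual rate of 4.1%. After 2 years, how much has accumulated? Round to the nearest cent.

FV = PMT · [(1+i)^n − 1] / i = 48820 · 2.041000 = 99,641.6200

€99,641.62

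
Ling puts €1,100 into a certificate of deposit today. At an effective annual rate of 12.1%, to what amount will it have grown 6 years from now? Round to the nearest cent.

FV = 1,100 × (1 + 0.121)^6 = 2,182.8624

€2,182.86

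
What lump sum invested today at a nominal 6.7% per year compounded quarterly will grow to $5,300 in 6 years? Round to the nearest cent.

$3,557.42

i = 0.067/4 = 0.01675 per quarter; n = 6·4 = 24.
PV = FV·(1+i)^(−n) = 5,300 × 0.671212 = 3,557.4231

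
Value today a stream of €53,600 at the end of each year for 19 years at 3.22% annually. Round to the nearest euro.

€753,014

PV = PMT · [1 − (1+i)^(−n)] / i = 53600 · 14.048776 = 753,014.4055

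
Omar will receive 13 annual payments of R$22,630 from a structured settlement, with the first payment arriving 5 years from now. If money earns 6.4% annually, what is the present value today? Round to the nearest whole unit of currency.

R$152,724

PV at t=4 (ordinary 13-year annuity): 22630 × a(13|0.064) = 22630 × 8.649443 = 195,736.9057
PV₀ = 195,736.9057 / (1+0.064)^4 = 195,736.9057 / 1.281641 = 152,723.6190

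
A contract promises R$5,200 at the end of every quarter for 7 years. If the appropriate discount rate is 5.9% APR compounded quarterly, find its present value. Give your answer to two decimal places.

R$118,573.74

i = 0.059/4 = 0.01475 per quarter; n = 7·4 = 28.
Annuity factor a(28|0.01475) = 22.802642; PV = 5200 × 22.802642 = 118,573.7367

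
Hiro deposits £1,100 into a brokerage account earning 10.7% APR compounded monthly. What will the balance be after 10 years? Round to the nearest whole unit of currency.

£3,192

i = 0.107/12 = 0.00891667 per month; n = 10·12 = 120.
1,100 × (1+0.00891667)^120 = 1,100 × 2.901587 = 3,191.7455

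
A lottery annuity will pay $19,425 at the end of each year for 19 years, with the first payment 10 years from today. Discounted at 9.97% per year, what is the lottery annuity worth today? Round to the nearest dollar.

PV at t=9 (ordinary 19-year annuity): 19425 × a(19|0.0997) = 19425 × 8.381569 = 162,811.9771
Discount back 9 years: 162,811.9771 × (1+0.0997)^(−9) = 162,811.9771 × 0.425140 = 69,217.8849

$69,218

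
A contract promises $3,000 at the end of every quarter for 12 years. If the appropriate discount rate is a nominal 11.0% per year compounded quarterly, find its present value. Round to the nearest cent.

$79,424.79

i = 0.11/4 = 0.0275 per quarter; n = 12·4 = 48.
PV = PMT · [1 − (1+i)^(−n)] / i = 3000 · 26.474931 = 79,424.7928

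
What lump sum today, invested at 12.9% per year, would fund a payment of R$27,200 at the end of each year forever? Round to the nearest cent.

R$210,852.71

PV = PMT / i = 27200 / 0.129 = 210,852.7132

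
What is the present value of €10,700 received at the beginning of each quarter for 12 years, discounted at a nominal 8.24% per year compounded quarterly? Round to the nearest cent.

With 4 periods per year: i = 0.0206, n = 48.
PV = 10700 × [1 − (1+0.0206)^(−48)] / 0.0206 × (1+i) = 10700 × 30.926193 = 330,910.2673
Payments are at the start of each period, so multiply by (1+i).

€330,910.27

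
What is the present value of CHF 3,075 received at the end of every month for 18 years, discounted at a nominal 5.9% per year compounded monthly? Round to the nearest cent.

CHF 408,611.51

i = 0.059/12 = 0.00491667 per month; n = 18·12 = 216.
PV = PMT · [1 − (1+i)^(−n)] / i = 3075 · 132.881793 = 408,611.5138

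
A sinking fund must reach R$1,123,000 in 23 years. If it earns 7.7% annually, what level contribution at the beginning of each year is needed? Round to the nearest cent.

PMT = 1.123e+06 / ( [(1+0.077)^23 − 1] / 0.077 × (1+i) ) = 1.123e+06 / 63.047644 = 17,811.9264

R$17,811.93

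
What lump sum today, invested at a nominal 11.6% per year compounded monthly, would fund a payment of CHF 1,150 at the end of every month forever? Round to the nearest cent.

CHF 118,965.52

Periodic rate i = 0.116/12 = 0.00966667.
PV = PMT / i = 1150 / 0.00966667 = 118,965.5172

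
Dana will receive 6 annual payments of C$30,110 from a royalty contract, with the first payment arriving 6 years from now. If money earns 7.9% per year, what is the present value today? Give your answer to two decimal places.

Value one period before first payment (t=5): 30110 × [1 − (1+0.079)^(−6)] / 0.079 = 30110 × 4.636937 = 139,618.1860
PV₀ = 139,618.1860 / (1+0.079)^5 = 139,618.1860 / 1.462538 = 95,462.9318

C$95,462.93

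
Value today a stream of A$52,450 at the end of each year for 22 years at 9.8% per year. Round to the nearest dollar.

A$466,771

PV = 52450 × [1 − (1+0.098)^(−22)] / 0.098 = 52450 × 8.899346 = 466,770.7105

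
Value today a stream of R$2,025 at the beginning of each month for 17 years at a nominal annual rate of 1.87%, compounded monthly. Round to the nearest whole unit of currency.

With 12 periods per year: i = 0.00155833, n = 204.
Annuity factor a(204|0.00155833) × (1+i) = 174.910242; PV = 2025 × 174.910242 = 354,193.2407
Payments are at the start of each period, so multiply by (1+i).

R$354,193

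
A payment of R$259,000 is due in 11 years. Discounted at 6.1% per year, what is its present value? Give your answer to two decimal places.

R$135,030.09

PV = FV·(1+i)^(−n) = 259,000 × 0.521352 = 135,030.0850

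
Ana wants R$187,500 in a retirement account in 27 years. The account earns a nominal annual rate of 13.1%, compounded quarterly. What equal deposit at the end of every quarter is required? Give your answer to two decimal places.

With 4 periods per year: i = 0.03275, n = 108.
PMT = 187500 / ( [(1+0.03275)^108 − 1] / 0.03275 ) = 187500 / 960.915358 = 195.1264

R$195.13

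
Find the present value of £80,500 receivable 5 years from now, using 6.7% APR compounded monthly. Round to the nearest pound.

£57,638

i = 0.067/12 = 0.00558333 per month; n = 5·12 = 60.
PV = 80,500 / (1 + 0.00558333)^60 = 80,500 / 1.396638 = 57,638.3950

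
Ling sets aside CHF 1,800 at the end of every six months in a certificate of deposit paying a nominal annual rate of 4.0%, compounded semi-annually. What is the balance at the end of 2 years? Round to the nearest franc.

CHF 7,419

i = 0.04/2 = 0.02 per half-year; n = 2·2 = 4.
Accumulation factor s(4|0.02) = 4.121608; FV = 1800 × 4.121608 = 7,418.8944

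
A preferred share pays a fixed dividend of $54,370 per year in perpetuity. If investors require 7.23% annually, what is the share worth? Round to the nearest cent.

$752,005.53

PV = C/r = 54370/0.0723 = 752,005.5325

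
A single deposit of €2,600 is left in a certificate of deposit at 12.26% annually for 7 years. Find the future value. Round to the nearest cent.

FV = 2,600 × (1 + 0.1226)^7 = 5,841.8259

€5,841.83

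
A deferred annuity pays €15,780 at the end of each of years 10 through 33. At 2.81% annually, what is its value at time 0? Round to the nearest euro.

Value one period before first payment (t=9): 15780 × [1 − (1+0.0281)^(−24)] / 0.0281 = 15780 × 17.287443 = 272,795.8453
PV₀ = 272,795.8453 / (1+0.0281)^9 = 272,795.8453 / 1.283271 = 212,578.5886

€212,579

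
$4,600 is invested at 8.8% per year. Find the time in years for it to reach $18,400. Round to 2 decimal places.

16.44 years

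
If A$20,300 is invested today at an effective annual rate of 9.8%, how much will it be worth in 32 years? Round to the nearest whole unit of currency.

A$404,363

20,300 × (1+0.098)^32 = 20,300 × 19.919337 = 404,362.5453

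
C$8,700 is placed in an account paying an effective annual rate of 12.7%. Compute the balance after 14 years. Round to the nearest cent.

FV = 8,700 × (1 + 0.127)^14 = 46,393.1731

C$46,393.17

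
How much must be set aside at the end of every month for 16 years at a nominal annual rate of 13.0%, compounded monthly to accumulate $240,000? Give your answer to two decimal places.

$375.97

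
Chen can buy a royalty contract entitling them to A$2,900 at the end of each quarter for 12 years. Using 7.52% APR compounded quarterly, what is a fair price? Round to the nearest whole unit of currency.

i = 0.0752/4 = 0.0188 per quarter; n = 12·4 = 48.
PV = PMT · [1 − (1+i)^(−n)] / i = 2900 · 31.435782 = 91,163.7678

A$91,164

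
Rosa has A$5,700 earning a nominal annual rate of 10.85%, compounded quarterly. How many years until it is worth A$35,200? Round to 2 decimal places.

Periodic rate i = 0.1085/4 = 0.027125.
(1+i)^n = 35200/5700 = 6.17544, so n = ln 6.17544 / ln 1.02713 = 68.0244 quarters
= 68.0244/4 years

17.01 years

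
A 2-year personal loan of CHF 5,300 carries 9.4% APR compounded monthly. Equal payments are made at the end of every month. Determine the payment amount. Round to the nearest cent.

Periodic rate i = 0.094/12 = 0.00783333; n = 2 × 12 = 24 periods.
Annuity-PV factor = 21.801460; PMT = 5300 / 21.801460 = 243.1030

CHF 243.10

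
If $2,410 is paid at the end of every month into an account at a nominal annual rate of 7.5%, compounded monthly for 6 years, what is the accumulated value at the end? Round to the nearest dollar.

With 12 periods per year: i = 0.00625, n = 72.
FV = 2410 × [(1+0.00625)^72 − 1] / 0.00625 = 2410 × 90.578789 = 218,294.8810

$218,295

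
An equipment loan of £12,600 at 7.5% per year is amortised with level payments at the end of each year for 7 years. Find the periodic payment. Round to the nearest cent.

£2,378.88

PMT = 12600 / ( [1 − (1+0.075)^(−7)] / 0.075 ) = 12600 / 5.296601 = 2,378.8840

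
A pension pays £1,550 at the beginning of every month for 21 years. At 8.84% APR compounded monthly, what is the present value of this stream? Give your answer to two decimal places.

£178,616.21

Periodic rate i = 0.0884/12 = 0.00736667; n = 21 × 12 = 252 periods.
PV = PMT · [1 − (1+i)^(−n)] / i × (1+i) = 1550 · 115.236262 = 178,616.2055
(Beginning-of-period payments → annuity-due factor ×(1+i).)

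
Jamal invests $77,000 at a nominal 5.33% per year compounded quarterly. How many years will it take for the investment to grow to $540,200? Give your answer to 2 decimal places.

Periodic rate i = 0.0533/4 = 0.013325.
n = ln(540200/77000) / ln(1+0.013325) = ln(7.01558) / 0.013237 = 147.1733 quarters
= 147.1733/4 years

36.79 years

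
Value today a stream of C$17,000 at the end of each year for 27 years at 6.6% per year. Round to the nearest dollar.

Annuity factor a(27|0.066) = 12.453704; PV = 17000 × 12.453704 = 211,712.9688

C$211,713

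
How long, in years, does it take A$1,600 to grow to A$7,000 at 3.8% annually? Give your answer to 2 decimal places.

n = ln(7000/1600) / ln(1+0.038) = ln(4.37500) / 0.037296 = 39.5730 years

39.57 years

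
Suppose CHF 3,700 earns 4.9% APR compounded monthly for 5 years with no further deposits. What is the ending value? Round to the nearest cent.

Periodic rate i = 0.049/12 = 0.00408333; n = 5 × 12 = 60 periods.
FV = 3,700 × (1 + 0.00408333)^60 = 4,724.8413

CHF 4,724.84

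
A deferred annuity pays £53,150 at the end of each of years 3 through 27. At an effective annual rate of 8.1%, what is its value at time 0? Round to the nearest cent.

Value one period before first payment (t=2): 53150 × [1 − (1+0.081)^(−25)] / 0.081 = 53150 × 10.584220 = 562,551.2735
Discount back 2 years: 562,551.2735 × (1+0.081)^(−2) = 562,551.2735 × 0.855753 = 481,405.1415

£481,405.14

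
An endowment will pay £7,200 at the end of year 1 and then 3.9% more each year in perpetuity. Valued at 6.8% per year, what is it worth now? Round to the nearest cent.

£248,275.86

PV = D₁/(r − g) = 7200/(0.068 − 0.039) = 248,275.8621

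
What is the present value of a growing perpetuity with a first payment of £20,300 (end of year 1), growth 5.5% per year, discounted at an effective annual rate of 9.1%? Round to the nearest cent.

PV = PMT / (i − g) = 20300 / (0.091 − 0.055) = 20300 / 0.036000 = 563,888.8889

£563,888.89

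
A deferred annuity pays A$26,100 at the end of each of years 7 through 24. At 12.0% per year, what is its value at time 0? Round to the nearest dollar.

A$95,863

PV at t=6 (ordinary 18-year annuity): 26100 × a(18|0.12) = 26100 × 7.249670 = 189,216.3891
PV₀ = 189,216.3891 / (1+0.12)^6 = 189,216.3891 / 1.973823 = 95,862.9114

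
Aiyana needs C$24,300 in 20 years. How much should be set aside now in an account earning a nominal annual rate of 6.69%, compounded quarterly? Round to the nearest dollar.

C$6,447

With 4 periods per year: i = 0.016725, n = 80.
PV = 24,300 / (1 + 0.016725)^80 = 24,300 / 3.769469 = 6,446.5310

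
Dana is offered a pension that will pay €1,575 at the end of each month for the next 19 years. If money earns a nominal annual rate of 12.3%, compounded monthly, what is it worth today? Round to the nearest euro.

€138,635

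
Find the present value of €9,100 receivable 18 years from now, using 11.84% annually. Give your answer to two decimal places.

€1,214.21

PV = FV·(1+i)^(−n) = 9,100 × 0.133429 = 1,214.2065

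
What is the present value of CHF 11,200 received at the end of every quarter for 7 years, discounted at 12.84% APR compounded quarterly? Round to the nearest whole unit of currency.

With 4 periods per year: i = 0.0321, n = 28.
PV = PMT · [1 − (1+i)^(−n)] / i = 11200 · 18.291339 = 204,862.9933

CHF 204,863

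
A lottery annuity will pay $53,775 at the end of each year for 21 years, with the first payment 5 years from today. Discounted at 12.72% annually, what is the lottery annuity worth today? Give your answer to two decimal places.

Value one period before first payment (t=4): 53775 × [1 − (1+0.1272)^(−21)] / 0.1272 = 53775 × 7.225584 = 388,555.7625
PV₀ = 388,555.7625 / (1+0.1272)^4 = 388,555.7625 / 1.614373 = 240,685.2266

$240,685.23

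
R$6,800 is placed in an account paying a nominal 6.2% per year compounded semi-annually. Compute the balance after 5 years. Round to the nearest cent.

R$9,227.74

Periodic rate i = 0.062/2 = 0.031; n = 5 × 2 = 10 periods.
FV = PV·(1+i)^n = 6,800 × 1.357021 = 9,227.7446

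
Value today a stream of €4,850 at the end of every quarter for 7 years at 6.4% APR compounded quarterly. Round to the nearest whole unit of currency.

With 4 periods per year: i = 0.016, n = 28.
Annuity factor a(28|0.016) = 22.426600; PV = 4850 × 22.426600 = 108,769.0085

€108,769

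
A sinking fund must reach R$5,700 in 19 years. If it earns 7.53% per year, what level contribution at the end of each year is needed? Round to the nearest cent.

R$144.39

FV-annuity factor = 39.475354; PMT = 5700 / 39.475354 = 144.3939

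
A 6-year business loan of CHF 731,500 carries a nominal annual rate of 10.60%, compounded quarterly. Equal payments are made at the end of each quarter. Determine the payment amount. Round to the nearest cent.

CHF 41,581.05

i = 0.106/4 = 0.0265 per quarter; n = 6·4 = 24.
PMT = 731500 / ( [1 − (1+0.0265)^(−24)] / 0.0265 ) = 731500 / 17.592149 = 41,581.0475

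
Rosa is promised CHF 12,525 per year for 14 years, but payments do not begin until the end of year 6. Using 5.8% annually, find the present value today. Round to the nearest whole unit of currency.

Value one period before first payment (t=5): 12525 × [1 − (1+0.058)^(−14)] / 0.058 = 12525 × 9.411183 = 117,875.0652
PV₀ = 117,875.0652 / (1+0.058)^5 = 117,875.0652 / 1.325648 = 88,918.8030

CHF 88,919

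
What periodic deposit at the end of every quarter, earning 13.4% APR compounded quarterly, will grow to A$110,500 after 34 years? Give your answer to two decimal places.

A$42.38

Periodic rate i = 0.134/4 = 0.0335; n = 34 × 4 = 136 periods.
PMT = 110500 / ( [(1+0.0335)^136 − 1] / 0.0335 ) = 110500 / 2607.577202 = 42.3765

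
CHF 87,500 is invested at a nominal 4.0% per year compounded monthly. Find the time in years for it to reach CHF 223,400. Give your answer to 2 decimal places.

23.47 years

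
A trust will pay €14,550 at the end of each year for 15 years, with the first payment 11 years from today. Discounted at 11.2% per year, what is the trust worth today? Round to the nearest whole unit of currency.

€35,795

Value one period before first payment (t=10): 14550 × [1 − (1+0.112)^(−15)] / 0.112 = 14550 × 7.112177 = 103,482.1749
Discount back 10 years: 103,482.1749 × (1+0.112)^(−10) = 103,482.1749 × 0.345901 = 35,794.6133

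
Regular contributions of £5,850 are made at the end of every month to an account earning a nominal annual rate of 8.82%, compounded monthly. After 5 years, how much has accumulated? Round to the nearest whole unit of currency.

£439,153

i = 0.0882/12 = 0.00735 per month; n = 5·12 = 60.
FV = PMT · [(1+i)^n − 1] / i = 5850 · 75.068850 = 439,152.7716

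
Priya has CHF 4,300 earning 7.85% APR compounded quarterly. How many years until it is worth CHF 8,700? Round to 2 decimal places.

9.06 years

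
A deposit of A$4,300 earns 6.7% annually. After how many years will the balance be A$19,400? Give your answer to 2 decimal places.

23.23 years

n = ln(19400/4300) / ln(1+0.067) = ln(4.51163) / 0.064851 = 23.2326 years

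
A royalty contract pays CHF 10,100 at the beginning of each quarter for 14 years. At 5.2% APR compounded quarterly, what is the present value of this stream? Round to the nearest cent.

CHF 405,203.21

With 4 periods per year: i = 0.013, n = 56.
PV = 10100 × [1 − (1+0.013)^(−56)] / 0.013 × (1+i) = 10100 × 40.119129 = 405,203.2058
(Beginning-of-period payments → annuity-due factor ×(1+i).)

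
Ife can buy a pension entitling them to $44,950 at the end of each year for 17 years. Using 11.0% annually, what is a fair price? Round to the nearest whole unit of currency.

$339,318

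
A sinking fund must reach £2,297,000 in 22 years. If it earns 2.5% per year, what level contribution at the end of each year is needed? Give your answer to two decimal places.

PMT = 2.297e+06 / ( [(1+0.025)^22 − 1] / 0.025 ) = 2.297e+06 / 28.862856 = 79,583.2543

£79,583.25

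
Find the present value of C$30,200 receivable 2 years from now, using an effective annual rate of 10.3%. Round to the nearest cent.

PV = FV·(1+i)^(−n) = 30,200 × 0.821957 = 24,823.0944

C$24,823.09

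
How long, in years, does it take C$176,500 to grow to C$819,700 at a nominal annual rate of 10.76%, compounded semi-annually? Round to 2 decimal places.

14.65 years

Periodic rate i = 0.1076/2 = 0.0538.
(1+i)^n = 819700/176500 = 4.64419, so n = ln 4.64419 / ln 1.0538 = 29.3042 half-years
= 29.3042/2 years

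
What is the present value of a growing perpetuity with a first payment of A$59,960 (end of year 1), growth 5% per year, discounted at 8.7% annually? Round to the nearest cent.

PV = PMT / (i − g) = 59960 / (0.087 − 0.05) = 59960 / 0.037000 = 1,620,540.5405

A$1,620,540.54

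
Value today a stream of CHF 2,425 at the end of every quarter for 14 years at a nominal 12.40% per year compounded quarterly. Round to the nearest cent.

Periodic rate i = 0.124/4 = 0.031; n = 14 × 4 = 56 periods.
PV = PMT · [1 − (1+i)^(−n)] / i = 2425 · 26.421557 = 64,072.2757

CHF 64,072.28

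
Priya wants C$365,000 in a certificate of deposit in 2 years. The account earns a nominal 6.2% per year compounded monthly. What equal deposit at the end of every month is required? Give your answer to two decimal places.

C$14,324.10

i = 0.062/12 = 0.00516667 per month; n = 2·12 = 24.
FV-annuity factor = 25.481526; PMT = 365000 / 25.481526 = 14,324.1029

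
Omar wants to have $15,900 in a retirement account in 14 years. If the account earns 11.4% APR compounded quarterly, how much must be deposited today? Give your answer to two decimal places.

$3,295.77

Periodic rate i = 0.114/4 = 0.0285; n = 14 × 4 = 56 periods.
PV = FV·(1+i)^(−n) = 15,900 × 0.207281 = 3,295.7673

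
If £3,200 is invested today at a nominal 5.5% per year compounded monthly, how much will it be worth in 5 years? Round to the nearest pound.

Periodic rate i = 0.055/12 = 0.00458333; n = 5 × 12 = 60 periods.
3,200 × (1+0.00458333)^60 = 3,200 × 1.315704 = 4,210.2521

£4,210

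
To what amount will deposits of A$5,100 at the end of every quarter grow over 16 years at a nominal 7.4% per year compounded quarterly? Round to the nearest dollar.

A$615,379

i = 0.074/4 = 0.0185 per quarter; n = 16·4 = 64.
FV = PMT · [(1+i)^n − 1] / i = 5100 · 120.662641 = 615,379.4673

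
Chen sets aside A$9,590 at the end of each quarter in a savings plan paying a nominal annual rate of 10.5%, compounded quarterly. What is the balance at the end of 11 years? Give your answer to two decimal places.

Periodic rate i = 0.105/4 = 0.02625; n = 11 × 4 = 44 periods.
Accumulation factor s(44|0.02625) = 81.031754; FV = 9590 × 81.031754 = 777,094.5253

A$777,094.53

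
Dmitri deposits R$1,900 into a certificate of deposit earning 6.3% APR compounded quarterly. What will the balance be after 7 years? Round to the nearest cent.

Periodic rate i = 0.063/4 = 0.01575; n = 7 × 4 = 28 periods.
FV = 1,900 × (1 + 0.01575)^28 = 2,942.9635

R$2,942.96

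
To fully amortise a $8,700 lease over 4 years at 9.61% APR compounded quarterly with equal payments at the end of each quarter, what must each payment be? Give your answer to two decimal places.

i = 0.0961/4 = 0.024025 per quarter; n = 4·4 = 16.
PMT = 8700 / ( [1 − (1+0.024025)^(−16)] / 0.024025 ) = 8700 / 13.154608 = 661.3652

$661.37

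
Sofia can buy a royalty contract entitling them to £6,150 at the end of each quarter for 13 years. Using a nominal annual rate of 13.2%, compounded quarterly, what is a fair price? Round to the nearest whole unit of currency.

£151,917

With 4 periods per year: i = 0.033, n = 52.
PV = PMT · [1 − (1+i)^(−n)] / i = 6150 · 24.701982 = 151,917.1875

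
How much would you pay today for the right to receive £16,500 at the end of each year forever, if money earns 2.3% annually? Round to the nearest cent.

£717,391.30

PV = C/r = 16500/0.023 = 717,391.3043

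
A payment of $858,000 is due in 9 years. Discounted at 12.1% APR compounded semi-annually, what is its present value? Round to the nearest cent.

$298,054.15

i = 0.121/2 = 0.0605 per half-year; n = 9·2 = 18.
Discount factor = (1+0.0605)^(−18) = 0.347382; PV = 858,000 × 0.347382 = 298,054.1523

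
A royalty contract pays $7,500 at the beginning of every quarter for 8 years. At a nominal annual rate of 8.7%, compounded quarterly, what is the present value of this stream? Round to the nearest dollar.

$175,350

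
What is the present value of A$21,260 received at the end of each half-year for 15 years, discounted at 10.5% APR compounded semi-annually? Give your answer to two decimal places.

A$317,707.33

With 2 periods per year: i = 0.0525, n = 30.
PV = PMT · [1 − (1+i)^(−n)] / i = 21260 · 14.943901 = 317,707.3258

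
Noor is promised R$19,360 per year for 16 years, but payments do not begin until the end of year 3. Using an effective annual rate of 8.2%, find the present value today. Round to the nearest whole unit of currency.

PV at t=2 (ordinary 16-year annuity): 19360 × a(16|0.082) = 19360 × 8.739311 = 169,193.0612
PV₀ = 169,193.0612 / (1+0.082)^2 = 169,193.0612 / 1.170724 = 144,520.0245

R$144,520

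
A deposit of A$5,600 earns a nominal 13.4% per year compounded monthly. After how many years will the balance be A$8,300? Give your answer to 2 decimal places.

2.95 years

Periodic rate i = 0.134/12 = 0.0111667.
n = ln(8300/5600) / ln(1+0.0111667) = ln(1.48214) / 0.011105 = 35.4342 months
= 35.4342/12 years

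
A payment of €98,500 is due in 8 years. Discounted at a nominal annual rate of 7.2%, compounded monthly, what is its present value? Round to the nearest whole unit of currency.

i = 0.072/12 = 0.006 per month; n = 8·12 = 96.
PV = 98,500 / (1 + 0.006)^96 = 98,500 / 1.775849 = 55,466.4130

€55,466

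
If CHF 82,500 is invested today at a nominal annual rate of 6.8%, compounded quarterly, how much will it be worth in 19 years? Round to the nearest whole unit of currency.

CHF 297,062

Periodic rate i = 0.068/4 = 0.017; n = 19 × 4 = 76 periods.
82,500 × (1+0.017)^76 = 82,500 × 3.600745 = 297,061.5007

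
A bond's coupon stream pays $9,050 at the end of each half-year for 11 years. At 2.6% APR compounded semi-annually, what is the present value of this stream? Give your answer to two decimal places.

$172,194.70

Periodic rate i = 0.026/2 = 0.013; n = 11 × 2 = 22 periods.
PV = 9050 × [1 − (1+0.013)^(−22)] / 0.013 = 9050 × 19.027038 = 172,194.6961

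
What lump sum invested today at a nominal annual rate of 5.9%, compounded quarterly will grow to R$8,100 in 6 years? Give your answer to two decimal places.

i = 0.059/4 = 0.01475 per quarter; n = 6·4 = 24.
PV = FV·(1+i)^(−n) = 8,100 × 0.703692 = 5,699.9045

R$5,699.90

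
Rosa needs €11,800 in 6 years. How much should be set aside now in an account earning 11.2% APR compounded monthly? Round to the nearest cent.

With 12 periods per year: i = 0.00933333, n = 72.
PV = 11,800 / (1 + 0.00933333)^72 = 11,800 / 1.952056 = 6,044.9073

€6,044.91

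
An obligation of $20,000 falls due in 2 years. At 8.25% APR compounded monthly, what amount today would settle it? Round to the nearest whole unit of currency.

$16,967

i = 0.0825/12 = 0.006875 per month; n = 2·12 = 24.
Discount factor = (1+0.006875)^(−24) = 0.848373; PV = 20,000 × 0.848373 = 16,967.4512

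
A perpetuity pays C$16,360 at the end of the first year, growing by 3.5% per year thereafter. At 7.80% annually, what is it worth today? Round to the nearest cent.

C$380,465.12

PV = D₁/(r − g) = 16360/(0.078 − 0.035) = 380,465.1163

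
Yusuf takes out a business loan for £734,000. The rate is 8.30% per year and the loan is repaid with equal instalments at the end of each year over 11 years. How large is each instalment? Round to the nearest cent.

£104,317.41

Annuity-PV factor = 7.036218; PMT = 734000 / 7.036218 = 104,317.4061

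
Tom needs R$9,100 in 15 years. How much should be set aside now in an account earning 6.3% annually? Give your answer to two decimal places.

R$3,639.51

PV = 9,100 / (1 + 0.063)^15 = 9,100 / 2.500339 = 3,639.5059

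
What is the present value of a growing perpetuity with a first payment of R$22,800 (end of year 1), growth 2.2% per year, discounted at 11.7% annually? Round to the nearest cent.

PV = PMT / (i − g) = 22800 / (0.117 − 0.022) = 22800 / 0.095000 = 240,000.0000

R$240,000.00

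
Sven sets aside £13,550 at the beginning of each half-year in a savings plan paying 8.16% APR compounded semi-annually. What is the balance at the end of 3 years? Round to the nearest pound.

£93,732

With 2 periods per year: i = 0.0408, n = 6.
Accumulation factor s(6|0.0408) × (1+i) = 6.917498; FV = 13550 × 6.917498 = 93,732.1046
(Beginning-of-period payments → annuity-due factor ×(1+i).)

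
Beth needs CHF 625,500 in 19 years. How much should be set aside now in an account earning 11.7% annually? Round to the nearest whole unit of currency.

CHF 76,422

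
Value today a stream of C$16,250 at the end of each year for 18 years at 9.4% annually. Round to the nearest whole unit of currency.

Annuity factor a(18|0.094) = 8.526947; PV = 16250 × 8.526947 = 138,562.8936

C$138,563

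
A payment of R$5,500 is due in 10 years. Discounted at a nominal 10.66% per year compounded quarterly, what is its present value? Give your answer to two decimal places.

With 4 periods per year: i = 0.02665, n = 40.
Discount factor = (1+0.02665)^(−40) = 0.349224; PV = 5,500 × 0.349224 = 1,920.7296

R$1,920.73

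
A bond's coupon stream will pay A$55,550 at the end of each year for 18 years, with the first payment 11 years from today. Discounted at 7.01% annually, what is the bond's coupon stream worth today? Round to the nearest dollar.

Value one period before first payment (t=10): 55550 × [1 − (1+0.0701)^(−18)] / 0.0701 = 55550 × 10.051831 = 558,379.2152
PV₀ = 558,379.2152 / (1+0.0701)^10 = 558,379.2152 / 1.968991 = 283,586.5331

A$283,587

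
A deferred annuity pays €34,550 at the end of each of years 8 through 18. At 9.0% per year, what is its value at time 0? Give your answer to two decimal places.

€128,618.33

Value one period before first payment (t=7): 34550 × [1 − (1+0.09)^(−11)] / 0.09 = 34550 × 6.805191 = 235,119.3336
Discount back 7 years: 235,119.3336 × (1+0.09)^(−7) = 235,119.3336 × 0.547034 = 128,618.3271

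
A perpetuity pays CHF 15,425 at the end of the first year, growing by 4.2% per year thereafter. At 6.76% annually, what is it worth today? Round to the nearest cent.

CHF 602,539.06

PV = D₁/(r − g) = 15425/(0.0676 − 0.042) = 602,539.0625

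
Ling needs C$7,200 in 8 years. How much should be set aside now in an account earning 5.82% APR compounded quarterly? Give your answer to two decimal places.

i = 0.0582/4 = 0.01455 per quarter; n = 8·4 = 32.
Discount factor = (1+0.01455)^(−32) = 0.629868; PV = 7,200 × 0.629868 = 4,535.0484

C$4,535.05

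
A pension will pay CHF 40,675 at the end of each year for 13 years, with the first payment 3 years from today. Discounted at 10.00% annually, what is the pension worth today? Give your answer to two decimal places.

PV at t=2 (ordinary 13-year annuity): 40675 × a(13|0.1) = 40675 × 7.103356 = 288,929.0135
Discount back 2 years: 288,929.0135 × (1+0.1)^(−2) = 288,929.0135 × 0.826446 = 238,784.3087

CHF 238,784.31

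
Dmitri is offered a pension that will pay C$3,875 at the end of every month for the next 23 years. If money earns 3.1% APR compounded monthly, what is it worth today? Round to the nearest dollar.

C$764,066

i = 0.031/12 = 0.00258333 per month; n = 23·12 = 276.
PV = PMT · [1 − (1+i)^(−n)] / i = 3875 · 197.178451 = 764,066.4993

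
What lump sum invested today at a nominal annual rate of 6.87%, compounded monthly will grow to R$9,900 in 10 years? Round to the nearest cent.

R$4,990.29

Periodic rate i = 0.0687/12 = 0.005725; n = 10 × 12 = 120 periods.
PV = 9,900 / (1 + 0.005725)^120 = 9,900 / 1.983853 = 4,990.2890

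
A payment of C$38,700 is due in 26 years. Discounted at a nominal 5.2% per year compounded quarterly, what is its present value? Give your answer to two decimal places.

C$10,100.17

i = 0.052/4 = 0.013 per quarter; n = 26·4 = 104.
PV = 38,700 / (1 + 0.013)^104 = 38,700 / 3.831619 = 10,100.1692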